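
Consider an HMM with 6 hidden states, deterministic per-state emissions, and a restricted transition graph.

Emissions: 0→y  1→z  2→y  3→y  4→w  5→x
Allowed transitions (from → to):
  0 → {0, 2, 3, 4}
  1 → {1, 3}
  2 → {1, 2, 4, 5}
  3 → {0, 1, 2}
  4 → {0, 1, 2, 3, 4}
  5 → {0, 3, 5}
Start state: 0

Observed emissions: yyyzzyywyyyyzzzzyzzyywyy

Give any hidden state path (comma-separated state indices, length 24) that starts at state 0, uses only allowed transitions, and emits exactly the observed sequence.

0,0,3,1,1,3,2,4,3,0,3,2,1,1,1,1,3,1,1,3,2,4,0,2

  [0] y  {0,2,3}  => 0  start
  [1] y  {0,2,3}  => 0  0->0 ok
  [2] y  {0,2,3}  => 3  0->3 ok
  [3] z  {1}  => 1  3->1 ok
  [4] z  {1}  => 1  1->1 ok
  [5] y  {0,2,3}  => 3  1->3 ok
  [6] y  {0,2,3}  => 2  3->2 ok
  [7] w  {4}  => 4  2->4 ok
  [8] y  {0,2,3}  => 3  4->3 ok
  [9] y  {0,2,3}  => 0  3->0 ok
  [10] y  {0,2,3}  => 3  0->3 ok
  [11] y  {0,2,3}  => 2  3->2 ok
  [12] z  {1}  => 1  2->1 ok
  [13] z  {1}  => 1  1->1 ok
  [14] z  {1}  => 1  1->1 ok
  [15] z  {1}  => 1  1->1 ok
  [16] y  {0,2,3}  => 3  1->3 ok
  [17] z  {1}  => 1  3->1 ok
  [18] z  {1}  => 1  1->1 ok
  [19] y  {0,2,3}  => 3  1->3 ok
  [20] y  {0,2,3}  => 2  3->2 ok
  [21] w  {4}  => 4  2->4 ok
  [22] y  {0,2,3}  => 0  4->0 ok
  [23] y  {0,2,3}  => 2  0->2 ok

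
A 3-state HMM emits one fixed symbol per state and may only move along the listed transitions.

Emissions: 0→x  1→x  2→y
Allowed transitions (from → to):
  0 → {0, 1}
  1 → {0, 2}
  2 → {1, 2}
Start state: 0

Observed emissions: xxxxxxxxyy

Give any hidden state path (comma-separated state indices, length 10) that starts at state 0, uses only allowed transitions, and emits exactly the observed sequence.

0,1,0,1,0,1,0,1,2,2

  pos 0: x in {0,1}, choose 0; start
  pos 1: x in {0,1}, choose 1; 0->1 ok
  pos 2: x in {0,1}, choose 0; 1->0 ok
  pos 3: x in {0,1}, choose 1; 0->1 ok
  pos 4: x in {0,1}, choose 0; 1->0 ok
  pos 5: x in {0,1}, choose 1; 0->1 ok
  pos 6: x in {0,1}, choose 0; 1->0 ok
  pos 7: x in {0,1}, choose 1; 0->1 ok
  pos 8: y in {2}, choose 2; 1->2 ok
  pos 9: y in {2}, choose 2; 2->2 ok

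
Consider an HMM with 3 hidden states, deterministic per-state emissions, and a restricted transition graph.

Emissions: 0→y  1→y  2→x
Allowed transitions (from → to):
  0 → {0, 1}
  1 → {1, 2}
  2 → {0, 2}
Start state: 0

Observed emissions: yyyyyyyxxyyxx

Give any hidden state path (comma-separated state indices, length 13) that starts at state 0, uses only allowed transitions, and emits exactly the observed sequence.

  0: obs=y cand={0,1} pick 0 [start]
  1: obs=y cand={0,1} pick 0 [0->0 ok]
  2: obs=y cand={0,1} pick 0 [0->0 ok]
  3: obs=y cand={0,1} pick 0 [0->0 ok]
  4: obs=y cand={0,1} pick 0 [0->0 ok]
  5: obs=y cand={0,1} pick 1 [0->1 ok]
  6: obs=y cand={0,1} pick 1 [1->1 ok]
  7: obs=x cand={2} pick 2 [1->2 ok]
  8: obs=x cand={2} pick 2 [2->2 ok]
  9: obs=y cand={0,1} pick 0 [2->0 ok]
  10: obs=y cand={0,1} pick 1 [0->1 ok]
  11: obs=x cand={2} pick 2 [1->2 ok]
  12: obs=x cand={2} pick 2 [2->2 ok]

0,0,0,0,0,1,1,2,2,0,1,2,2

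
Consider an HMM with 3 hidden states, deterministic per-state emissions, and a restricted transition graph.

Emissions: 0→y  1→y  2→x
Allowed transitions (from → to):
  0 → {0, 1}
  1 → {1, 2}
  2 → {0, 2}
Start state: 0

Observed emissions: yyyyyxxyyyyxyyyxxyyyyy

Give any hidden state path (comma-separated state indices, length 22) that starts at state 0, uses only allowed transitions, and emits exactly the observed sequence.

  [0] y  {0,1}  => 0  start
  [1] y  {0,1}  => 0  0->0 ok
  [2] y  {0,1}  => 1  0->1 ok
  [3] y  {0,1}  => 1  1->1 ok
  [4] y  {0,1}  => 1  1->1 ok
  [5] x  {2}  => 2  1->2 ok
  [6] x  {2}  => 2  2->2 ok
  [7] y  {0,1}  => 0  2->0 ok
  [8] y  {0,1}  => 0  0->0 ok
  [9] y  {0,1}  => 0  0->0 ok
  [10] y  {0,1}  => 1  0->1 ok
  [11] x  {2}  => 2  1->2 ok
  [12] y  {0,1}  => 0  2->0 ok
  [13] y  {0,1}  => 1  0->1 ok
  [14] y  {0,1}  => 1  1->1 ok
  [15] x  {2}  => 2  1->2 ok
  [16] x  {2}  => 2  2->2 ok
  [17] y  {0,1}  => 0  2->0 ok
  [18] y  {0,1}  => 0  0->0 ok
  [19] y  {0,1}  => 0  0->0 ok
  [20] y  {0,1}  => 0  0->0 ok
  [21] y  {0,1}  => 1  0->1 ok

0,0,1,1,1,2,2,0,0,0,1,2,0,1,1,2,2,0,0,0,0,1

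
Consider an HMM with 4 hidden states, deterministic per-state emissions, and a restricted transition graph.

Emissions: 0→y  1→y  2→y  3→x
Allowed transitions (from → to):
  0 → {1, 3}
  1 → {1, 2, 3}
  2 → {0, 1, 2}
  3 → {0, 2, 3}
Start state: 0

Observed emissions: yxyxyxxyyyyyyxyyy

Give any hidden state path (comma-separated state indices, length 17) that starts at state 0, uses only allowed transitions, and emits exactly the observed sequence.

  t0 'y' -> {0,1,2}, take 0 (start)
  t1 'x' -> {3}, take 3 (0->3 ok)
  t2 'y' -> {0,1,2}, take 0 (3->0 ok)
  t3 'x' -> {3}, take 3 (0->3 ok)
  t4 'y' -> {0,1,2}, take 0 (3->0 ok)
  t5 'x' -> {3}, take 3 (0->3 ok)
  t6 'x' -> {3}, take 3 (3->3 ok)
  t7 'y' -> {0,1,2}, take 2 (3->2 ok)
  t8 'y' -> {0,1,2}, take 0 (2->0 ok)
  t9 'y' -> {0,1,2}, take 1 (0->1 ok)
  t10 'y' -> {0,1,2}, take 2 (1->2 ok)
  t11 'y' -> {0,1,2}, take 1 (2->1 ok)
  t12 'y' -> {0,1,2}, take 1 (1->1 ok)
  t13 'x' -> {3}, take 3 (1->3 ok)
  t14 'y' -> {0,1,2}, take 2 (3->2 ok)
  t15 'y' -> {0,1,2}, take 1 (2->1 ok)
  t16 'y' -> {0,1,2}, take 1 (1->1 ok)

0,3,0,3,0,3,3,2,0,1,2,1,1,3,2,1,1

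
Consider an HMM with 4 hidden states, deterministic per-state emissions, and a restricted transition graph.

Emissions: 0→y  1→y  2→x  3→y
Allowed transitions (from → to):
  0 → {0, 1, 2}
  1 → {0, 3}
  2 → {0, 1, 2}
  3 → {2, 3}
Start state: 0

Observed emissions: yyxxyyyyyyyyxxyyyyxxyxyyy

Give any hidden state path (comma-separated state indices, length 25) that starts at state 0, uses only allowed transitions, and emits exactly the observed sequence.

  [0] y  {0,1,3}  => 0  start
  [1] y  {0,1,3}  => 0  0->0 ok
  [2] x  {2}  => 2  0->2 ok
  [3] x  {2}  => 2  2->2 ok
  [4] y  {0,1,3}  => 0  2->0 ok
  [5] y  {0,1,3}  => 0  0->0 ok
  [6] y  {0,1,3}  => 1  0->1 ok
  [7] y  {0,1,3}  => 0  1->0 ok
  [8] y  {0,1,3}  => 1  0->1 ok
  [9] y  {0,1,3}  => 3  1->3 ok
  [10] y  {0,1,3}  => 3  3->3 ok
  [11] y  {0,1,3}  => 3  3->3 ok
  [12] x  {2}  => 2  3->2 ok
  [13] x  {2}  => 2  2->2 ok
  [14] y  {0,1,3}  => 1  2->1 ok
  [15] y  {0,1,3}  => 0  1->0 ok
  [16] y  {0,1,3}  => 1  0->1 ok
  [17] y  {0,1,3}  => 3  1->3 ok
  [18] x  {2}  => 2  3->2 ok
  [19] x  {2}  => 2  2->2 ok
  [20] y  {0,1,3}  => 0  2->0 ok
  [21] x  {2}  => 2  0->2 ok
  [22] y  {0,1,3}  => 1  2->1 ok
  [23] y  {0,1,3}  => 0  1->0 ok
  [24] y  {0,1,3}  => 0  0->0 ok

0,0,2,2,0,0,1,0,1,3,3,3,2,2,1,0,1,3,2,2,0,2,1,0,0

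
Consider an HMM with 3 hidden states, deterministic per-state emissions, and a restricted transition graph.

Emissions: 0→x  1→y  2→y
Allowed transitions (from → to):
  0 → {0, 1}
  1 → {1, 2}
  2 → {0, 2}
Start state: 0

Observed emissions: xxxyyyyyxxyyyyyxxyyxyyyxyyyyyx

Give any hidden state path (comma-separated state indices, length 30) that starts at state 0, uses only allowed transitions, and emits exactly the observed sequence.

0,0,0,1,2,2,2,2,0,0,1,1,1,2,2,0,0,1,2,0,1,1,2,0,1,1,1,2,2,0

  0: obs=x cand={0} pick 0 [start]
  1: obs=x cand={0} pick 0 [0->0 ok]
  2: obs=x cand={0} pick 0 [0->0 ok]
  3: obs=y cand={1,2} pick 1 [0->1 ok]
  4: obs=y cand={1,2} pick 2 [1->2 ok]
  5: obs=y cand={1,2} pick 2 [2->2 ok]
  6: obs=y cand={1,2} pick 2 [2->2 ok]
  7: obs=y cand={1,2} pick 2 [2->2 ok]
  8: obs=x cand={0} pick 0 [2->0 ok]
  9: obs=x cand={0} pick 0 [0->0 ok]
  10: obs=y cand={1,2} pick 1 [0->1 ok]
  11: obs=y cand={1,2} pick 1 [1->1 ok]
  12: obs=y cand={1,2} pick 1 [1->1 ok]
  13: obs=y cand={1,2} pick 2 [1->2 ok]
  14: obs=y cand={1,2} pick 2 [2->2 ok]
  15: obs=x cand={0} pick 0 [2->0 ok]
  16: obs=x cand={0} pick 0 [0->0 ok]
  17: obs=y cand={1,2} pick 1 [0->1 ok]
  18: obs=y cand={1,2} pick 2 [1->2 ok]
  19: obs=x cand={0} pick 0 [2->0 ok]
  20: obs=y cand={1,2} pick 1 [0->1 ok]
  21: obs=y cand={1,2} pick 1 [1->1 ok]
  22: obs=y cand={1,2} pick 2 [1->2 ok]
  23: obs=x cand={0} pick 0 [2->0 ok]
  24: obs=y cand={1,2} pick 1 [0->1 ok]
  25: obs=y cand={1,2} pick 1 [1->1 ok]
  26: obs=y cand={1,2} pick 1 [1->1 ok]
  27: obs=y cand={1,2} pick 2 [1->2 ok]
  28: obs=y cand={1,2} pick 2 [2->2 ok]
  29: obs=x cand={0} pick 0 [2->0 ok]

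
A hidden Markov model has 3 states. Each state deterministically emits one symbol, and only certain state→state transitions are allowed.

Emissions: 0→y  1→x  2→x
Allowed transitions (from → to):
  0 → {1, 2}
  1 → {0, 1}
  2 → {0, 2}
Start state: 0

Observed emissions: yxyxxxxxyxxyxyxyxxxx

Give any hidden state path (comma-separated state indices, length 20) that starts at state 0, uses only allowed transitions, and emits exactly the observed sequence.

0,2,0,2,2,2,2,2,0,2,2,0,2,0,1,0,1,1,1,1

  t0 'y' -> {0}, take 0 (start)
  t1 'x' -> {1,2}, take 2 (0->2 ok)
  t2 'y' -> {0}, take 0 (2->0 ok)
  t3 'x' -> {1,2}, take 2 (0->2 ok)
  t4 'x' -> {1,2}, take 2 (2->2 ok)
  t5 'x' -> {1,2}, take 2 (2->2 ok)
  t6 'x' -> {1,2}, take 2 (2->2 ok)
  t7 'x' -> {1,2}, take 2 (2->2 ok)
  t8 'y' -> {0}, take 0 (2->0 ok)
  t9 'x' -> {1,2}, take 2 (0->2 ok)
  t10 'x' -> {1,2}, take 2 (2->2 ok)
  t11 'y' -> {0}, take 0 (2->0 ok)
  t12 'x' -> {1,2}, take 2 (0->2 ok)
  t13 'y' -> {0}, take 0 (2->0 ok)
  t14 'x' -> {1,2}, take 1 (0->1 ok)
  t15 'y' -> {0}, take 0 (1->0 ok)
  t16 'x' -> {1,2}, take 1 (0->1 ok)
  t17 'x' -> {1,2}, take 1 (1->1 ok)
  t18 'x' -> {1,2}, take 1 (1->1 ok)
  t19 'x' -> {1,2}, take 1 (1->1 ok)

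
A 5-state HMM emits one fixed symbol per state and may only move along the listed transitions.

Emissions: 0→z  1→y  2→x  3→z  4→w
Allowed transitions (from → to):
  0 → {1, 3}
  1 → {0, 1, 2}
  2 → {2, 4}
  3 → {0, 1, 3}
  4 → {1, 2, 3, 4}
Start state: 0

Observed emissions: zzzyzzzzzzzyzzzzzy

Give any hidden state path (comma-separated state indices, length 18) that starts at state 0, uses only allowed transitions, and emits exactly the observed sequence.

  pos 0: z in {0,3}, choose 0; start
  pos 1: z in {0,3}, choose 3; 0->3 ok
  pos 2: z in {0,3}, choose 0; 3->0 ok
  pos 3: y in {1}, choose 1; 0->1 ok
  pos 4: z in {0,3}, choose 0; 1->0 ok
  pos 5: z in {0,3}, choose 3; 0->3 ok
  pos 6: z in {0,3}, choose 0; 3->0 ok
  pos 7: z in {0,3}, choose 3; 0->3 ok
  pos 8: z in {0,3}, choose 3; 3->3 ok
  pos 9: z in {0,3}, choose 3; 3->3 ok
  pos 10: z in {0,3}, choose 3; 3->3 ok
  pos 11: y in {1}, choose 1; 3->1 ok
  pos 12: z in {0,3}, choose 0; 1->0 ok
  pos 13: z in {0,3}, choose 3; 0->3 ok
  pos 14: z in {0,3}, choose 0; 3->0 ok
  pos 15: z in {0,3}, choose 3; 0->3 ok
  pos 16: z in {0,3}, choose 0; 3->0 ok
  pos 17: y in {1}, choose 1; 0->1 ok

0,3,0,1,0,3,0,3,3,3,3,1,0,3,0,3,0,1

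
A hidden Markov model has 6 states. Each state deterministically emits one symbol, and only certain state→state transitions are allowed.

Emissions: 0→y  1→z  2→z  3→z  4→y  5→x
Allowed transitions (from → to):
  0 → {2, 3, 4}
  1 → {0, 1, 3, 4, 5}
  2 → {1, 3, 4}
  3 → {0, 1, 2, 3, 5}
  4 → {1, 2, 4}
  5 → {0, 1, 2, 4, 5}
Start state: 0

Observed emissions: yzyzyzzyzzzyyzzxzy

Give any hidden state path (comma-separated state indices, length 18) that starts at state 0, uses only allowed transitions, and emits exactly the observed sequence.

  [0] y  {0,4}  => 0  start
  [1] z  {1,2,3}  => 3  0->3 ok
  [2] y  {0,4}  => 0  3->0 ok
  [3] z  {1,2,3}  => 2  0->2 ok
  [4] y  {0,4}  => 4  2->4 ok
  [5] z  {1,2,3}  => 2  4->2 ok
  [6] z  {1,2,3}  => 1  2->1 ok
  [7] y  {0,4}  => 0  1->0 ok
  [8] z  {1,2,3}  => 3  0->3 ok
  [9] z  {1,2,3}  => 3  3->3 ok
  [10] z  {1,2,3}  => 1  3->1 ok
  [11] y  {0,4}  => 0  1->0 ok
  [12] y  {0,4}  => 4  0->4 ok
  [13] z  {1,2,3}  => 2  4->2 ok
  [14] z  {1,2,3}  => 3  2->3 ok
  [15] x  {5}  => 5  3->5 ok
  [16] z  {1,2,3}  => 2  5->2 ok
  [17] y  {0,4}  => 4  2->4 ok

0,3,0,2,4,2,1,0,3,3,1,0,4,2,3,5,2,4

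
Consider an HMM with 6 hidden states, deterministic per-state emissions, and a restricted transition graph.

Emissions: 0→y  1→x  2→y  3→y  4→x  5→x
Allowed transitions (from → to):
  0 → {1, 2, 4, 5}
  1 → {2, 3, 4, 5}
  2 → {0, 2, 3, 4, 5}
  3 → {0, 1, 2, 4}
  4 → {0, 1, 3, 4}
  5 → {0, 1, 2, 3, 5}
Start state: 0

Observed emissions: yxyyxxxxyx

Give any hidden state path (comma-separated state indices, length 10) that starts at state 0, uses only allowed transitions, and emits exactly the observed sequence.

0,5,3,0,4,1,5,5,3,4

  pos 0: y in {0,2,3}, choose 0; start
  pos 1: x in {1,4,5}, choose 5; 0->5 ok
  pos 2: y in {0,2,3}, choose 3; 5->3 ok
  pos 3: y in {0,2,3}, choose 0; 3->0 ok
  pos 4: x in {1,4,5}, choose 4; 0->4 ok
  pos 5: x in {1,4,5}, choose 1; 4->1 ok
  pos 6: x in {1,4,5}, choose 5; 1->5 ok
  pos 7: x in {1,4,5}, choose 5; 5->5 ok
  pos 8: y in {0,2,3}, choose 3; 5->3 ok
  pos 9: x in {1,4,5}, choose 4; 3->4 ok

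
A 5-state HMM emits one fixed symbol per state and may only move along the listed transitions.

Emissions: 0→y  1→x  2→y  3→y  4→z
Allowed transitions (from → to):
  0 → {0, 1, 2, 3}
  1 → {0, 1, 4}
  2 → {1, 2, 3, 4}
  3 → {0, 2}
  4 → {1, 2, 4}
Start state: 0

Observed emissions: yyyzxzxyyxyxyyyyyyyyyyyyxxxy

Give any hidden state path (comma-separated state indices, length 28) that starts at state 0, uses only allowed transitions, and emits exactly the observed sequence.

0,3,2,4,1,4,1,0,0,1,0,1,0,0,3,2,2,2,2,3,2,3,2,2,1,1,1,0

  0: obs=y cand={0,2,3} pick 0 [start]
  1: obs=y cand={0,2,3} pick 3 [0->3 ok]
  2: obs=y cand={0,2,3} pick 2 [3->2 ok]
  3: obs=z cand={4} pick 4 [2->4 ok]
  4: obs=x cand={1} pick 1 [4->1 ok]
  5: obs=z cand={4} pick 4 [1->4 ok]
  6: obs=x cand={1} pick 1 [4->1 ok]
  7: obs=y cand={0,2,3} pick 0 [1->0 ok]
  8: obs=y cand={0,2,3} pick 0 [0->0 ok]
  9: obs=x cand={1} pick 1 [0->1 ok]
  10: obs=y cand={0,2,3} pick 0 [1->0 ok]
  11: obs=x cand={1} pick 1 [0->1 ok]
  12: obs=y cand={0,2,3} pick 0 [1->0 ok]
  13: obs=y cand={0,2,3} pick 0 [0->0 ok]
  14: obs=y cand={0,2,3} pick 3 [0->3 ok]
  15: obs=y cand={0,2,3} pick 2 [3->2 ok]
  16: obs=y cand={0,2,3} pick 2 [2->2 ok]
  17: obs=y cand={0,2,3} pick 2 [2->2 ok]
  18: obs=y cand={0,2,3} pick 2 [2->2 ok]
  19: obs=y cand={0,2,3} pick 3 [2->3 ok]
  20: obs=y cand={0,2,3} pick 2 [3->2 ok]
  21: obs=y cand={0,2,3} pick 3 [2->3 ok]
  22: obs=y cand={0,2,3} pick 2 [3->2 ok]
  23: obs=y cand={0,2,3} pick 2 [2->2 ok]
  24: obs=x cand={1} pick 1 [2->1 ok]
  25: obs=x cand={1} pick 1 [1->1 ok]
  26: obs=x cand={1} pick 1 [1->1 ok]
  27: obs=y cand={0,2,3} pick 0 [1->0 ok]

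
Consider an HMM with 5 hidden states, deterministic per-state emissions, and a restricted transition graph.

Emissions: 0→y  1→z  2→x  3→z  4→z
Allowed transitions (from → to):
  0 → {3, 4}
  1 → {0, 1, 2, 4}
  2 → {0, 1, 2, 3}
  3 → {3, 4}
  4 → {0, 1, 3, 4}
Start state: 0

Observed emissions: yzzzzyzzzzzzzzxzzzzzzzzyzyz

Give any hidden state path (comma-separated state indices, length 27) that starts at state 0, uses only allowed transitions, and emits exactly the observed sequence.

0,3,4,4,1,0,3,3,3,4,4,3,4,1,2,3,4,1,1,1,4,4,1,0,4,0,4

  t0 'y' -> {0}, take 0 (start)
  t1 'z' -> {1,3,4}, take 3 (0->3 ok)
  t2 'z' -> {1,3,4}, take 4 (3->4 ok)
  t3 'z' -> {1,3,4}, take 4 (4->4 ok)
  t4 'z' -> {1,3,4}, take 1 (4->1 ok)
  t5 'y' -> {0}, take 0 (1->0 ok)
  t6 'z' -> {1,3,4}, take 3 (0->3 ok)
  t7 'z' -> {1,3,4}, take 3 (3->3 ok)
  t8 'z' -> {1,3,4}, take 3 (3->3 ok)
  t9 'z' -> {1,3,4}, take 4 (3->4 ok)
  t10 'z' -> {1,3,4}, take 4 (4->4 ok)
  t11 'z' -> {1,3,4}, take 3 (4->3 ok)
  t12 'z' -> {1,3,4}, take 4 (3->4 ok)
  t13 'z' -> {1,3,4}, take 1 (4->1 ok)
  t14 'x' -> {2}, take 2 (1->2 ok)
  t15 'z' -> {1,3,4}, take 3 (2->3 ok)
  t16 'z' -> {1,3,4}, take 4 (3->4 ok)
  t17 'z' -> {1,3,4}, take 1 (4->1 ok)
  t18 'z' -> {1,3,4}, take 1 (1->1 ok)
  t19 'z' -> {1,3,4}, take 1 (1->1 ok)
  t20 'z' -> {1,3,4}, take 4 (1->4 ok)
  t21 'z' -> {1,3,4}, take 4 (4->4 ok)
  t22 'z' -> {1,3,4}, take 1 (4->1 ok)
  t23 'y' -> {0}, take 0 (1->0 ok)
  t24 'z' -> {1,3,4}, take 4 (0->4 ok)
  t25 'y' -> {0}, take 0 (4->0 ok)
  t26 'z' -> {1,3,4}, take 4 (0->4 ok)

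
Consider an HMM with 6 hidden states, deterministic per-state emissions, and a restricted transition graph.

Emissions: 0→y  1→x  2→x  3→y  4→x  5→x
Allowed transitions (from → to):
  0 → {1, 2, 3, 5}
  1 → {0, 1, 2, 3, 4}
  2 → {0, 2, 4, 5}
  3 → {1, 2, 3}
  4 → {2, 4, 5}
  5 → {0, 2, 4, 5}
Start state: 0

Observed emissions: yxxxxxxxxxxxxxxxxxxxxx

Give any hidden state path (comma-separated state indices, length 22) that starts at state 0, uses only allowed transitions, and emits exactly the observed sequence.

  [0] y  {0,3}  => 0  start
  [1] x  {1,2,4,5}  => 2  0->2 ok
  [2] x  {1,2,4,5}  => 2  2->2 ok
  [3] x  {1,2,4,5}  => 5  2->5 ok
  [4] x  {1,2,4,5}  => 2  5->2 ok
  [5] x  {1,2,4,5}  => 5  2->5 ok
  [6] x  {1,2,4,5}  => 4  5->4 ok
  [7] x  {1,2,4,5}  => 2  4->2 ok
  [8] x  {1,2,4,5}  => 2  2->2 ok
  [9] x  {1,2,4,5}  => 4  2->4 ok
  [10] x  {1,2,4,5}  => 5  4->5 ok
  [11] x  {1,2,4,5}  => 4  5->4 ok
  [12] x  {1,2,4,5}  => 2  4->2 ok
  [13] x  {1,2,4,5}  => 4  2->4 ok
  [14] x  {1,2,4,5}  => 4  4->4 ok
  [15] x  {1,2,4,5}  => 4  4->4 ok
  [16] x  {1,2,4,5}  => 2  4->2 ok
  [17] x  {1,2,4,5}  => 4  2->4 ok
  [18] x  {1,2,4,5}  => 2  4->2 ok
  [19] x  {1,2,4,5}  => 4  2->4 ok
  [20] x  {1,2,4,5}  => 2  4->2 ok
  [21] x  {1,2,4,5}  => 5  2->5 ok

0,2,2,5,2,5,4,2,2,4,5,4,2,4,4,4,2,4,2,4,2,5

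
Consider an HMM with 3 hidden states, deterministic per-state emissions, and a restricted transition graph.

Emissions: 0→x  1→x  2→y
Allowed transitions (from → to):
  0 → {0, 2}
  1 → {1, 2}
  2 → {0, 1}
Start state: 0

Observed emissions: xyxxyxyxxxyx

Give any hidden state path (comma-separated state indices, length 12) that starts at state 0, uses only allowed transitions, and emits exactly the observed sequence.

0,2,0,0,2,0,2,1,1,1,2,0

  t0 'x' -> {0,1}, take 0 (start)
  t1 'y' -> {2}, take 2 (0->2 ok)
  t2 'x' -> {0,1}, take 0 (2->0 ok)
  t3 'x' -> {0,1}, take 0 (0->0 ok)
  t4 'y' -> {2}, take 2 (0->2 ok)
  t5 'x' -> {0,1}, take 0 (2->0 ok)
  t6 'y' -> {2}, take 2 (0->2 ok)
  t7 'x' -> {0,1}, take 1 (2->1 ok)
  t8 'x' -> {0,1}, take 1 (1->1 ok)
  t9 'x' -> {0,1}, take 1 (1->1 ok)
  t10 'y' -> {2}, take 2 (1->2 ok)
  t11 'x' -> {0,1}, take 0 (2->0 ok)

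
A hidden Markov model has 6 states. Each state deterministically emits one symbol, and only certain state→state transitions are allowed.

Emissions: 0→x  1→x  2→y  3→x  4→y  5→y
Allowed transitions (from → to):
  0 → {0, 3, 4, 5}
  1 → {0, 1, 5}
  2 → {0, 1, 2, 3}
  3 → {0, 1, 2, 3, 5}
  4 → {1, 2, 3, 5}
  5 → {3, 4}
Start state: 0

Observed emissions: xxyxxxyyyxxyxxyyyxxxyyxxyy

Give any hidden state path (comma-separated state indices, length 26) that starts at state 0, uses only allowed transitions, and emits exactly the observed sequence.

  pos 0: x in {0,1,3}, choose 0; start
  pos 1: x in {0,1,3}, choose 3; 0->3 ok
  pos 2: y in {2,4,5}, choose 2; 3->2 ok
  pos 3: x in {0,1,3}, choose 1; 2->1 ok
  pos 4: x in {0,1,3}, choose 1; 1->1 ok
  pos 5: x in {0,1,3}, choose 1; 1->1 ok
  pos 6: y in {2,4,5}, choose 5; 1->5 ok
  pos 7: y in {2,4,5}, choose 4; 5->4 ok
  pos 8: y in {2,4,5}, choose 5; 4->5 ok
  pos 9: x in {0,1,3}, choose 3; 5->3 ok
  pos 10: x in {0,1,3}, choose 3; 3->3 ok
  pos 11: y in {2,4,5}, choose 5; 3->5 ok
  pos 12: x in {0,1,3}, choose 3; 5->3 ok
  pos 13: x in {0,1,3}, choose 3; 3->3 ok
  pos 14: y in {2,4,5}, choose 5; 3->5 ok
  pos 15: y in {2,4,5}, choose 4; 5->4 ok
  pos 16: y in {2,4,5}, choose 2; 4->2 ok
  pos 17: x in {0,1,3}, choose 3; 2->3 ok
  pos 18: x in {0,1,3}, choose 1; 3->1 ok
  pos 19: x in {0,1,3}, choose 1; 1->1 ok
  pos 20: y in {2,4,5}, choose 5; 1->5 ok
  pos 21: y in {2,4,5}, choose 4; 5->4 ok
  pos 22: x in {0,1,3}, choose 1; 4->1 ok
  pos 23: x in {0,1,3}, choose 0; 1->0 ok
  pos 24: y in {2,4,5}, choose 4; 0->4 ok
  pos 25: y in {2,4,5}, choose 5; 4->5 ok

0,3,2,1,1,1,5,4,5,3,3,5,3,3,5,4,2,3,1,1,5,4,1,0,4,5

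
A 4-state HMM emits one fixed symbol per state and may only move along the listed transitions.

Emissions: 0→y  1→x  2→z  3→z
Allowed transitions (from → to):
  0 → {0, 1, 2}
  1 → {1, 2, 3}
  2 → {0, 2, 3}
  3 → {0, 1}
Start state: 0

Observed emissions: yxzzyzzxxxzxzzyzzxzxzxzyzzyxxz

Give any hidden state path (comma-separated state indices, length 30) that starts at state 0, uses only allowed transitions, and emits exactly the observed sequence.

  0: obs=y cand={0} pick 0 [start]
  1: obs=x cand={1} pick 1 [0->1 ok]
  2: obs=z cand={2,3} pick 2 [1->2 ok]
  3: obs=z cand={2,3} pick 2 [2->2 ok]
  4: obs=y cand={0} pick 0 [2->0 ok]
  5: obs=z cand={2,3} pick 2 [0->2 ok]
  6: obs=z cand={2,3} pick 3 [2->3 ok]
  7: obs=x cand={1} pick 1 [3->1 ok]
  8: obs=x cand={1} pick 1 [1->1 ok]
  9: obs=x cand={1} pick 1 [1->1 ok]
  10: obs=z cand={2,3} pick 3 [1->3 ok]
  11: obs=x cand={1} pick 1 [3->1 ok]
  12: obs=z cand={2,3} pick 2 [1->2 ok]
  13: obs=z cand={2,3} pick 2 [2->2 ok]
  14: obs=y cand={0} pick 0 [2->0 ok]
  15: obs=z cand={2,3} pick 2 [0->2 ok]
  16: obs=z cand={2,3} pick 3 [2->3 ok]
  17: obs=x cand={1} pick 1 [3->1 ok]
  18: obs=z cand={2,3} pick 3 [1->3 ok]
  19: obs=x cand={1} pick 1 [3->1 ok]
  20: obs=z cand={2,3} pick 3 [1->3 ok]
  21: obs=x cand={1} pick 1 [3->1 ok]
  22: obs=z cand={2,3} pick 3 [1->3 ok]
  23: obs=y cand={0} pick 0 [3->0 ok]
  24: obs=z cand={2,3} pick 2 [0->2 ok]
  25: obs=z cand={2,3} pick 2 [2->2 ok]
  26: obs=y cand={0} pick 0 [2->0 ok]
  27: obs=x cand={1} pick 1 [0->1 ok]
  28: obs=x cand={1} pick 1 [1->1 ok]
  29: obs=z cand={2,3} pick 3 [1->3 ok]

0,1,2,2,0,2,3,1,1,1,3,1,2,2,0,2,3,1,3,1,3,1,3,0,2,2,0,1,1,3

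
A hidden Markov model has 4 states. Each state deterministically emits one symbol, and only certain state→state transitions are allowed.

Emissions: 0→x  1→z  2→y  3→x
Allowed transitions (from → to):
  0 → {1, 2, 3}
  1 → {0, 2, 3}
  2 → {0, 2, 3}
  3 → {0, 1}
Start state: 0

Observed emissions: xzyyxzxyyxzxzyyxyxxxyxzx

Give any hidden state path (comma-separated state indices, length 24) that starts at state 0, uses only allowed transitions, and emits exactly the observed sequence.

0,1,2,2,0,1,0,2,2,0,1,0,1,2,2,0,2,0,3,0,2,0,1,3

  [0] x  {0,3}  => 0  start
  [1] z  {1}  => 1  0->1 ok
  [2] y  {2}  => 2  1->2 ok
  [3] y  {2}  => 2  2->2 ok
  [4] x  {0,3}  => 0  2->0 ok
  [5] z  {1}  => 1  0->1 ok
  [6] x  {0,3}  => 0  1->0 ok
  [7] y  {2}  => 2  0->2 ok
  [8] y  {2}  => 2  2->2 ok
  [9] x  {0,3}  => 0  2->0 ok
  [10] z  {1}  => 1  0->1 ok
  [11] x  {0,3}  => 0  1->0 ok
  [12] z  {1}  => 1  0->1 ok
  [13] y  {2}  => 2  1->2 ok
  [14] y  {2}  => 2  2->2 ok
  [15] x  {0,3}  => 0  2->0 ok
  [16] y  {2}  => 2  0->2 ok
  [17] x  {0,3}  => 0  2->0 ok
  [18] x  {0,3}  => 3  0->3 ok
  [19] x  {0,3}  => 0  3->0 ok
  [20] y  {2}  => 2  0->2 ok
  [21] x  {0,3}  => 0  2->0 ok
  [22] z  {1}  => 1  0->1 ok
  [23] x  {0,3}  => 3  1->3 ok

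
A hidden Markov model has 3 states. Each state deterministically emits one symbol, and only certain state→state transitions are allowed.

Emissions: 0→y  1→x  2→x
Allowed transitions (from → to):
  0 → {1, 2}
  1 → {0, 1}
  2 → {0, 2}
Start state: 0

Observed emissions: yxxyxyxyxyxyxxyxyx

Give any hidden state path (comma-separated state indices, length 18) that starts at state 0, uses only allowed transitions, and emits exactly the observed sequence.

  t0 'y' -> {0}, take 0 (start)
  t1 'x' -> {1,2}, take 2 (0->2 ok)
  t2 'x' -> {1,2}, take 2 (2->2 ok)
  t3 'y' -> {0}, take 0 (2->0 ok)
  t4 'x' -> {1,2}, take 1 (0->1 ok)
  t5 'y' -> {0}, take 0 (1->0 ok)
  t6 'x' -> {1,2}, take 2 (0->2 ok)
  t7 'y' -> {0}, take 0 (2->0 ok)
  t8 'x' -> {1,2}, take 1 (0->1 ok)
  t9 'y' -> {0}, take 0 (1->0 ok)
  t10 'x' -> {1,2}, take 2 (0->2 ok)
  t11 'y' -> {0}, take 0 (2->0 ok)
  t12 'x' -> {1,2}, take 2 (0->2 ok)
  t13 'x' -> {1,2}, take 2 (2->2 ok)
  t14 'y' -> {0}, take 0 (2->0 ok)
  t15 'x' -> {1,2}, take 1 (0->1 ok)
  t16 'y' -> {0}, take 0 (1->0 ok)
  t17 'x' -> {1,2}, take 2 (0->2 ok)

0,2,2,0,1,0,2,0,1,0,2,0,2,2,0,1,0,2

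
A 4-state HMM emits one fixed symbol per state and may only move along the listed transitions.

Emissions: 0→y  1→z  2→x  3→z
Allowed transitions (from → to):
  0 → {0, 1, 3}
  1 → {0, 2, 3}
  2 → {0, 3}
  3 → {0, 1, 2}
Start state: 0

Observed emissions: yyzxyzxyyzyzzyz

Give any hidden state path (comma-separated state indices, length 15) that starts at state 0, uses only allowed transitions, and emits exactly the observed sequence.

0,0,3,2,0,3,2,0,0,3,0,1,3,0,1

  [0] y  {0}  => 0  start
  [1] y  {0}  => 0  0->0 ok
  [2] z  {1,3}  => 3  0->3 ok
  [3] x  {2}  => 2  3->2 ok
  [4] y  {0}  => 0  2->0 ok
  [5] z  {1,3}  => 3  0->3 ok
  [6] x  {2}  => 2  3->2 ok
  [7] y  {0}  => 0  2->0 ok
  [8] y  {0}  => 0  0->0 ok
  [9] z  {1,3}  => 3  0->3 ok
  [10] y  {0}  => 0  3->0 ok
  [11] z  {1,3}  => 1  0->1 ok
  [12] z  {1,3}  => 3  1->3 ok
  [13] y  {0}  => 0  3->0 ok
  [14] z  {1,3}  => 1  0->1 ok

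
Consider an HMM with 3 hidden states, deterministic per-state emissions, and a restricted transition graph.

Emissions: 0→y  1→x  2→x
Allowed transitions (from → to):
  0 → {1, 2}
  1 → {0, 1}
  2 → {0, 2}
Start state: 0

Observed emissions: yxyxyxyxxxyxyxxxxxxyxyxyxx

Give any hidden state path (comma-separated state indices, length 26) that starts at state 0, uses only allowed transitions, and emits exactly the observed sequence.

  pos 0: y in {0}, choose 0; start
  pos 1: x in {1,2}, choose 1; 0->1 ok
  pos 2: y in {0}, choose 0; 1->0 ok
  pos 3: x in {1,2}, choose 2; 0->2 ok
  pos 4: y in {0}, choose 0; 2->0 ok
  pos 5: x in {1,2}, choose 1; 0->1 ok
  pos 6: y in {0}, choose 0; 1->0 ok
  pos 7: x in {1,2}, choose 2; 0->2 ok
  pos 8: x in {1,2}, choose 2; 2->2 ok
  pos 9: x in {1,2}, choose 2; 2->2 ok
  pos 10: y in {0}, choose 0; 2->0 ok
  pos 11: x in {1,2}, choose 2; 0->2 ok
  pos 12: y in {0}, choose 0; 2->0 ok
  pos 13: x in {1,2}, choose 1; 0->1 ok
  pos 14: x in {1,2}, choose 1; 1->1 ok
  pos 15: x in {1,2}, choose 1; 1->1 ok
  pos 16: x in {1,2}, choose 1; 1->1 ok
  pos 17: x in {1,2}, choose 1; 1->1 ok
  pos 18: x in {1,2}, choose 1; 1->1 ok
  pos 19: y in {0}, choose 0; 1->0 ok
  pos 20: x in {1,2}, choose 1; 0->1 ok
  pos 21: y in {0}, choose 0; 1->0 ok
  pos 22: x in {1,2}, choose 2; 0->2 ok
  pos 23: y in {0}, choose 0; 2->0 ok
  pos 24: x in {1,2}, choose 1; 0->1 ok
  pos 25: x in {1,2}, choose 1; 1->1 ok

0,1,0,2,0,1,0,2,2,2,0,2,0,1,1,1,1,1,1,0,1,0,2,0,1,1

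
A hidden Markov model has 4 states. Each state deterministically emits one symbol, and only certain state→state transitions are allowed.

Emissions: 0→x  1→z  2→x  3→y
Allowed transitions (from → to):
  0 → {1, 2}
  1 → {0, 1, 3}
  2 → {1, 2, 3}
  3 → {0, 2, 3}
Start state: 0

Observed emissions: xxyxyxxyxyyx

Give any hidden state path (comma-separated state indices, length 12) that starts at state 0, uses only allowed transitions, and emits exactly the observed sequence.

0,2,3,2,3,0,2,3,2,3,3,0

  pos 0: x in {0,2}, choose 0; start
  pos 1: x in {0,2}, choose 2; 0->2 ok
  pos 2: y in {3}, choose 3; 2->3 ok
  pos 3: x in {0,2}, choose 2; 3->2 ok
  pos 4: y in {3}, choose 3; 2->3 ok
  pos 5: x in {0,2}, choose 0; 3->0 ok
  pos 6: x in {0,2}, choose 2; 0->2 ok
  pos 7: y in {3}, choose 3; 2->3 ok
  pos 8: x in {0,2}, choose 2; 3->2 ok
  pos 9: y in {3}, choose 3; 2->3 ok
  pos 10: y in {3}, choose 3; 3->3 ok
  pos 11: x in {0,2}, choose 0; 3->0 ok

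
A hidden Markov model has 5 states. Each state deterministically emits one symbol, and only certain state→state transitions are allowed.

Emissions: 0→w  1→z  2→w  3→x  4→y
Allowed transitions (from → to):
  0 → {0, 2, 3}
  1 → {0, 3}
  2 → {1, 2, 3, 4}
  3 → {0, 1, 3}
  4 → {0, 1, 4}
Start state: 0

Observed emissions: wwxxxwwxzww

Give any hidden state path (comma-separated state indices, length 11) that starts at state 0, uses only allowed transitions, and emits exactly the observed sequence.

  t0 'w' -> {0,2}, take 0 (start)
  t1 'w' -> {0,2}, take 2 (0->2 ok)
  t2 'x' -> {3}, take 3 (2->3 ok)
  t3 'x' -> {3}, take 3 (3->3 ok)
  t4 'x' -> {3}, take 3 (3->3 ok)
  t5 'w' -> {0,2}, take 0 (3->0 ok)
  t6 'w' -> {0,2}, take 0 (0->0 ok)
  t7 'x' -> {3}, take 3 (0->3 ok)
  t8 'z' -> {1}, take 1 (3->1 ok)
  t9 'w' -> {0,2}, take 0 (1->0 ok)
  t10 'w' -> {0,2}, take 2 (0->2 ok)

0,2,3,3,3,0,0,3,1,0,2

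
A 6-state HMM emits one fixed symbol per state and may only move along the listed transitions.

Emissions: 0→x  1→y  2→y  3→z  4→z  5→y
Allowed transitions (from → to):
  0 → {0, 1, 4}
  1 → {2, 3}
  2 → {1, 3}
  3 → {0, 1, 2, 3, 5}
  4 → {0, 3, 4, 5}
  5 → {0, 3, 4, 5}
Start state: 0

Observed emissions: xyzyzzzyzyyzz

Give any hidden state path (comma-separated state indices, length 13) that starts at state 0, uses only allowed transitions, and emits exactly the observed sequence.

0,1,3,1,3,3,3,5,4,5,5,3,3

  [0] x  {0}  => 0  start
  [1] y  {1,2,5}  => 1  0->1 ok
  [2] z  {3,4}  => 3  1->3 ok
  [3] y  {1,2,5}  => 1  3->1 ok
  [4] z  {3,4}  => 3  1->3 ok
  [5] z  {3,4}  => 3  3->3 ok
  [6] z  {3,4}  => 3  3->3 ok
  [7] y  {1,2,5}  => 5  3->5 ok
  [8] z  {3,4}  => 4  5->4 ok
  [9] y  {1,2,5}  => 5  4->5 ok
  [10] y  {1,2,5}  => 5  5->5 ok
  [11] z  {3,4}  => 3  5->3 ok
  [12] z  {3,4}  => 3  3->3 ok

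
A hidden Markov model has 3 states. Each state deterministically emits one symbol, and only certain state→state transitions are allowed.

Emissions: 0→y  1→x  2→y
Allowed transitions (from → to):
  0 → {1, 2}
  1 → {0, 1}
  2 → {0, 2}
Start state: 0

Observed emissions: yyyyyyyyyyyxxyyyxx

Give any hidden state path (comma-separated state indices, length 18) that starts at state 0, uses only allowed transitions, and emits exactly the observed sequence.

0,2,0,2,2,2,2,0,2,2,0,1,1,0,2,0,1,1

  [0] y  {0,2}  => 0  start
  [1] y  {0,2}  => 2  0->2 ok
  [2] y  {0,2}  => 0  2->0 ok
  [3] y  {0,2}  => 2  0->2 ok
  [4] y  {0,2}  => 2  2->2 ok
  [5] y  {0,2}  => 2  2->2 ok
  [6] y  {0,2}  => 2  2->2 ok
  [7] y  {0,2}  => 0  2->0 ok
  [8] y  {0,2}  => 2  0->2 ok
  [9] y  {0,2}  => 2  2->2 ok
  [10] y  {0,2}  => 0  2->0 ok
  [11] x  {1}  => 1  0->1 ok
  [12] x  {1}  => 1  1->1 ok
  [13] y  {0,2}  => 0  1->0 ok
  [14] y  {0,2}  => 2  0->2 ok
  [15] y  {0,2}  => 0  2->0 ok
  [16] x  {1}  => 1  0->1 ok
  [17] x  {1}  => 1  1->1 ok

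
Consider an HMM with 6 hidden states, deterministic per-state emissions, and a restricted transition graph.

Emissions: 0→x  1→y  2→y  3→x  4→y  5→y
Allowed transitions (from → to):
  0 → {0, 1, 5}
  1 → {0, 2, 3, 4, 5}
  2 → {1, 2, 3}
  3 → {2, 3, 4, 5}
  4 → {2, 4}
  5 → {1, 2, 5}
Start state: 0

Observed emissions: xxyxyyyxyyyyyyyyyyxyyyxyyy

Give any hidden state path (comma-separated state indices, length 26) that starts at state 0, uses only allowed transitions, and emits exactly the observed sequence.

  [0] x  {0,3}  => 0  start
  [1] x  {0,3}  => 0  0->0 ok
  [2] y  {1,2,4,5}  => 1  0->1 ok
  [3] x  {0,3}  => 3  1->3 ok
  [4] y  {1,2,4,5}  => 5  3->5 ok
  [5] y  {1,2,4,5}  => 2  5->2 ok
  [6] y  {1,2,4,5}  => 1  2->1 ok
  [7] x  {0,3}  => 3  1->3 ok
  [8] y  {1,2,4,5}  => 4  3->4 ok
  [9] y  {1,2,4,5}  => 2  4->2 ok
  [10] y  {1,2,4,5}  => 2  2->2 ok
  [11] y  {1,2,4,5}  => 2  2->2 ok
  [12] y  {1,2,4,5}  => 2  2->2 ok
  [13] y  {1,2,4,5}  => 1  2->1 ok
  [14] y  {1,2,4,5}  => 4  1->4 ok
  [15] y  {1,2,4,5}  => 2  4->2 ok
  [16] y  {1,2,4,5}  => 2  2->2 ok
  [17] y  {1,2,4,5}  => 1  2->1 ok
  [18] x  {0,3}  => 3  1->3 ok
  [19] y  {1,2,4,5}  => 4  3->4 ok
  [20] y  {1,2,4,5}  => 2  4->2 ok
  [21] y  {1,2,4,5}  => 2  2->2 ok
  [22] x  {0,3}  => 3  2->3 ok
  [23] y  {1,2,4,5}  => 4  3->4 ok
  [24] y  {1,2,4,5}  => 4  4->4 ok
  [25] y  {1,2,4,5}  => 2  4->2 ok

0,0,1,3,5,2,1,3,4,2,2,2,2,1,4,2,2,1,3,4,2,2,3,4,4,2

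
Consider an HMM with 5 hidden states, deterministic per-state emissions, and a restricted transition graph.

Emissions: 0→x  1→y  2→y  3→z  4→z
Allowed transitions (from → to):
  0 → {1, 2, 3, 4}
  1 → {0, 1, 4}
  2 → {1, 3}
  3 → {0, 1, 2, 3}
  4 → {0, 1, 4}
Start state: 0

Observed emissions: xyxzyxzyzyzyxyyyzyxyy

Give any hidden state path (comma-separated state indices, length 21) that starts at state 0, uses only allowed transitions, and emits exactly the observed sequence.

0,1,0,4,1,0,3,2,3,2,3,1,0,1,1,1,4,1,0,2,1

  pos 0: x in {0}, choose 0; start
  pos 1: y in {1,2}, choose 1; 0->1 ok
  pos 2: x in {0}, choose 0; 1->0 ok
  pos 3: z in {3,4}, choose 4; 0->4 ok
  pos 4: y in {1,2}, choose 1; 4->1 ok
  pos 5: x in {0}, choose 0; 1->0 ok
  pos 6: z in {3,4}, choose 3; 0->3 ok
  pos 7: y in {1,2}, choose 2; 3->2 ok
  pos 8: z in {3,4}, choose 3; 2->3 ok
  pos 9: y in {1,2}, choose 2; 3->2 ok
  pos 10: z in {3,4}, choose 3; 2->3 ok
  pos 11: y in {1,2}, choose 1; 3->1 ok
  pos 12: x in {0}, choose 0; 1->0 ok
  pos 13: y in {1,2}, choose 1; 0->1 ok
  pos 14: y in {1,2}, choose 1; 1->1 ok
  pos 15: y in {1,2}, choose 1; 1->1 ok
  pos 16: z in {3,4}, choose 4; 1->4 ok
  pos 17: y in {1,2}, choose 1; 4->1 ok
  pos 18: x in {0}, choose 0; 1->0 ok
  pos 19: y in {1,2}, choose 2; 0->2 ok
  pos 20: y in {1,2}, choose 1; 2->1 ok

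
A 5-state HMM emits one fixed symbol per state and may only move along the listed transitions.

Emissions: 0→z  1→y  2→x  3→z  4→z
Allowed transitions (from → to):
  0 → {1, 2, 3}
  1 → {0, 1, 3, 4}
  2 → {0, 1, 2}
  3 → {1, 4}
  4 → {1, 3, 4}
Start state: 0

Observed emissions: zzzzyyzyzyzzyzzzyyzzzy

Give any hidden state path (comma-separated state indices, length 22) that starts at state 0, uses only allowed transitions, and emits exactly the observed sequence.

0,3,4,4,1,1,4,1,4,1,4,3,1,4,4,3,1,1,4,4,4,1

  0: obs=z cand={0,3,4} pick 0 [start]
  1: obs=z cand={0,3,4} pick 3 [0->3 ok]
  2: obs=z cand={0,3,4} pick 4 [3->4 ok]
  3: obs=z cand={0,3,4} pick 4 [4->4 ok]
  4: obs=y cand={1} pick 1 [4->1 ok]
  5: obs=y cand={1} pick 1 [1->1 ok]
  6: obs=z cand={0,3,4} pick 4 [1->4 ok]
  7: obs=y cand={1} pick 1 [4->1 ok]
  8: obs=z cand={0,3,4} pick 4 [1->4 ok]
  9: obs=y cand={1} pick 1 [4->1 ok]
  10: obs=z cand={0,3,4} pick 4 [1->4 ok]
  11: obs=z cand={0,3,4} pick 3 [4->3 ok]
  12: obs=y cand={1} pick 1 [3->1 ok]
  13: obs=z cand={0,3,4} pick 4 [1->4 ok]
  14: obs=z cand={0,3,4} pick 4 [4->4 ok]
  15: obs=z cand={0,3,4} pick 3 [4->3 ok]
  16: obs=y cand={1} pick 1 [3->1 ok]
  17: obs=y cand={1} pick 1 [1->1 ok]
  18: obs=z cand={0,3,4} pick 4 [1->4 ok]
  19: obs=z cand={0,3,4} pick 4 [4->4 ok]
  20: obs=z cand={0,3,4} pick 4 [4->4 ok]
  21: obs=y cand={1} pick 1 [4->1 ok]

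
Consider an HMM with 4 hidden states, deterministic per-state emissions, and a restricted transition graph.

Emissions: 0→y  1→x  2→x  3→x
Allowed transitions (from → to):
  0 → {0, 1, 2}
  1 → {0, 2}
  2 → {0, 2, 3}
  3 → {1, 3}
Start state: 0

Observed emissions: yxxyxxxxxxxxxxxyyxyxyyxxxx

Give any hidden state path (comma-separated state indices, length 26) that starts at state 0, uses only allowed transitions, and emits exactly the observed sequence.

  t0 'y' -> {0}, take 0 (start)
  t1 'x' -> {1,2,3}, take 1 (0->1 ok)
  t2 'x' -> {1,2,3}, take 2 (1->2 ok)
  t3 'y' -> {0}, take 0 (2->0 ok)
  t4 'x' -> {1,2,3}, take 1 (0->1 ok)
  t5 'x' -> {1,2,3}, take 2 (1->2 ok)
  t6 'x' -> {1,2,3}, take 3 (2->3 ok)
  t7 'x' -> {1,2,3}, take 1 (3->1 ok)
  t8 'x' -> {1,2,3}, take 2 (1->2 ok)
  t9 'x' -> {1,2,3}, take 3 (2->3 ok)
  t10 'x' -> {1,2,3}, take 3 (3->3 ok)
  t11 'x' -> {1,2,3}, take 1 (3->1 ok)
  t12 'x' -> {1,2,3}, take 2 (1->2 ok)
  t13 'x' -> {1,2,3}, take 2 (2->2 ok)
  t14 'x' -> {1,2,3}, take 2 (2->2 ok)
  t15 'y' -> {0}, take 0 (2->0 ok)
  t16 'y' -> {0}, take 0 (0->0 ok)
  t17 'x' -> {1,2,3}, take 1 (0->1 ok)
  t18 'y' -> {0}, take 0 (1->0 ok)
  t19 'x' -> {1,2,3}, take 1 (0->1 ok)
  t20 'y' -> {0}, take 0 (1->0 ok)
  t21 'y' -> {0}, take 0 (0->0 ok)
  t22 'x' -> {1,2,3}, take 2 (0->2 ok)
  t23 'x' -> {1,2,3}, take 3 (2->3 ok)
  t24 'x' -> {1,2,3}, take 1 (3->1 ok)
  t25 'x' -> {1,2,3}, take 2 (1->2 ok)

0,1,2,0,1,2,3,1,2,3,3,1,2,2,2,0,0,1,0,1,0,0,2,3,1,2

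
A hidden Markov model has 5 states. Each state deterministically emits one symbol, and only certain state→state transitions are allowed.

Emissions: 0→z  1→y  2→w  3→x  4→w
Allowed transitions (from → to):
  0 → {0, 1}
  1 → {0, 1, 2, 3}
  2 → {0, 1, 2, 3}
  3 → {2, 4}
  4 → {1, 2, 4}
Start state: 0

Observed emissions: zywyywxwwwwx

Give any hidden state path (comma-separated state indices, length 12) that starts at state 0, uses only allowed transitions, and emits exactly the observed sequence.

  t0 'z' -> {0}, take 0 (start)
  t1 'y' -> {1}, take 1 (0->1 ok)
  t2 'w' -> {2,4}, take 2 (1->2 ok)
  t3 'y' -> {1}, take 1 (2->1 ok)
  t4 'y' -> {1}, take 1 (1->1 ok)
  t5 'w' -> {2,4}, take 2 (1->2 ok)
  t6 'x' -> {3}, take 3 (2->3 ok)
  t7 'w' -> {2,4}, take 4 (3->4 ok)
  t8 'w' -> {2,4}, take 4 (4->4 ok)
  t9 'w' -> {2,4}, take 4 (4->4 ok)
  t10 'w' -> {2,4}, take 2 (4->2 ok)
  t11 'x' -> {3}, take 3 (2->3 ok)

0,1,2,1,1,2,3,4,4,4,2,3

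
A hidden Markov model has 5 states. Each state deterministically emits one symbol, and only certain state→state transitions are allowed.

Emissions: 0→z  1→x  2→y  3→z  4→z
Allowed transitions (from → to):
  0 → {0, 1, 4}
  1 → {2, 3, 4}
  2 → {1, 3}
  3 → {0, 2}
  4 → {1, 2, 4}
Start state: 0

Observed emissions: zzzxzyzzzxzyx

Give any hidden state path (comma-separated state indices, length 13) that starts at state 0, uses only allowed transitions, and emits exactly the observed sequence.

0,4,4,1,4,2,3,0,4,1,3,2,1

  0: obs=z cand={0,3,4} pick 0 [start]
  1: obs=z cand={0,3,4} pick 4 [0->4 ok]
  2: obs=z cand={0,3,4} pick 4 [4->4 ok]
  3: obs=x cand={1} pick 1 [4->1 ok]
  4: obs=z cand={0,3,4} pick 4 [1->4 ok]
  5: obs=y cand={2} pick 2 [4->2 ok]
  6: obs=z cand={0,3,4} pick 3 [2->3 ok]
  7: obs=z cand={0,3,4} pick 0 [3->0 ok]
  8: obs=z cand={0,3,4} pick 4 [0->4 ok]
  9: obs=x cand={1} pick 1 [4->1 ok]
  10: obs=z cand={0,3,4} pick 3 [1->3 ok]
  11: obs=y cand={2} pick 2 [3->2 ok]
  12: obs=x cand={1} pick 1 [2->1 ok]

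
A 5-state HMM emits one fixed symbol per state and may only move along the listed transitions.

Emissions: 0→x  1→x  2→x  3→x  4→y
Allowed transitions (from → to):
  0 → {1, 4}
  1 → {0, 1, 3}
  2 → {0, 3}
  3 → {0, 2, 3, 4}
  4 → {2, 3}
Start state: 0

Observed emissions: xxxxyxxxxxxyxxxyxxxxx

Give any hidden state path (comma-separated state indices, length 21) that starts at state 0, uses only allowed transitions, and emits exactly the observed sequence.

  [0] x  {0,1,2,3}  => 0  start
  [1] x  {0,1,2,3}  => 1  0->1 ok
  [2] x  {0,1,2,3}  => 1  1->1 ok
  [3] x  {0,1,2,3}  => 0  1->0 ok
  [4] y  {4}  => 4  0->4 ok
  [5] x  {0,1,2,3}  => 2  4->2 ok
  [6] x  {0,1,2,3}  => 0  2->0 ok
  [7] x  {0,1,2,3}  => 1  0->1 ok
  [8] x  {0,1,2,3}  => 1  1->1 ok
  [9] x  {0,1,2,3}  => 3  1->3 ok
  [10] x  {0,1,2,3}  => 3  3->3 ok
  [11] y  {4}  => 4  3->4 ok
  [12] x  {0,1,2,3}  => 2  4->2 ok
  [13] x  {0,1,2,3}  => 3  2->3 ok
  [14] x  {0,1,2,3}  => 0  3->0 ok
  [15] y  {4}  => 4  0->4 ok
  [16] x  {0,1,2,3}  => 2  4->2 ok
  [17] x  {0,1,2,3}  => 3  2->3 ok
  [18] x  {0,1,2,3}  => 2  3->2 ok
  [19] x  {0,1,2,3}  => 3  2->3 ok
  [20] x  {0,1,2,3}  => 3  3->3 ok

0,1,1,0,4,2,0,1,1,3,3,4,2,3,0,4,2,3,2,3,3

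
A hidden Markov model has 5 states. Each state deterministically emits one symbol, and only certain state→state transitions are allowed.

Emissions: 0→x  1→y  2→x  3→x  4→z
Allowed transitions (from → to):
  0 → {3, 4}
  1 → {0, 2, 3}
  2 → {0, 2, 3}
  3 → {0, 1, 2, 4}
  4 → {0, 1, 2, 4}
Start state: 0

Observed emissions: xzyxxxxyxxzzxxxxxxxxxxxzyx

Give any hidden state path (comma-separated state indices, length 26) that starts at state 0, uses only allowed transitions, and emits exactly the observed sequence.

  t0 'x' -> {0,2,3}, take 0 (start)
  t1 'z' -> {4}, take 4 (0->4 ok)
  t2 'y' -> {1}, take 1 (4->1 ok)
  t3 'x' -> {0,2,3}, take 2 (1->2 ok)
  t4 'x' -> {0,2,3}, take 3 (2->3 ok)
  t5 'x' -> {0,2,3}, take 0 (3->0 ok)
  t6 'x' -> {0,2,3}, take 3 (0->3 ok)
  t7 'y' -> {1}, take 1 (3->1 ok)
  t8 'x' -> {0,2,3}, take 3 (1->3 ok)
  t9 'x' -> {0,2,3}, take 0 (3->0 ok)
  t10 'z' -> {4}, take 4 (0->4 ok)
  t11 'z' -> {4}, take 4 (4->4 ok)
  t12 'x' -> {0,2,3}, take 0 (4->0 ok)
  t13 'x' -> {0,2,3}, take 3 (0->3 ok)
  t14 'x' -> {0,2,3}, take 2 (3->2 ok)
  t15 'x' -> {0,2,3}, take 0 (2->0 ok)
  t16 'x' -> {0,2,3}, take 3 (0->3 ok)
  t17 'x' -> {0,2,3}, take 0 (3->0 ok)
  t18 'x' -> {0,2,3}, take 3 (0->3 ok)
  t19 'x' -> {0,2,3}, take 2 (3->2 ok)
  t20 'x' -> {0,2,3}, take 0 (2->0 ok)
  t21 'x' -> {0,2,3}, take 3 (0->3 ok)
  t22 'x' -> {0,2,3}, take 0 (3->0 ok)
  t23 'z' -> {4}, take 4 (0->4 ok)
  t24 'y' -> {1}, take 1 (4->1 ok)
  t25 'x' -> {0,2,3}, take 3 (1->3 ok)

0,4,1,2,3,0,3,1,3,0,4,4,0,3,2,0,3,0,3,2,0,3,0,4,1,3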